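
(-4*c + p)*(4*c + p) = -16*c^2 + p^2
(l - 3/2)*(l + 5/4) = l^2 - l/4 - 15/8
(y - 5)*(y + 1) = y^2 - 4*y - 5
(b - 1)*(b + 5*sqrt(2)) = b^2 - b + 5*sqrt(2)*b - 5*sqrt(2)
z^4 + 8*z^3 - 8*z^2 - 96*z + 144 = (z - 2)^2*(z + 6)^2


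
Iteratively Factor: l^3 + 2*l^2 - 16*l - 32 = (l - 4)*(l^2 + 6*l + 8) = (l - 4)*(l + 2)*(l + 4)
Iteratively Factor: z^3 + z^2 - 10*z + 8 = (z + 4)*(z^2 - 3*z + 2) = (z - 1)*(z + 4)*(z - 2)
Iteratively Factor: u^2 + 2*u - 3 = (u + 3)*(u - 1)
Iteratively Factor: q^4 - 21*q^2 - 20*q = (q)*(q^3 - 21*q - 20) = q*(q - 5)*(q^2 + 5*q + 4) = q*(q - 5)*(q + 1)*(q + 4)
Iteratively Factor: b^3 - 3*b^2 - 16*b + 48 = (b + 4)*(b^2 - 7*b + 12) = (b - 4)*(b + 4)*(b - 3)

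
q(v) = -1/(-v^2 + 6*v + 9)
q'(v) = -(2*v - 6)/(-v^2 + 6*v + 9)^2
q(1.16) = -0.07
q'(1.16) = 0.02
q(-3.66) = 0.04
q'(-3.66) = 0.02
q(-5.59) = 0.02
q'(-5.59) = 0.01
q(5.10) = -0.07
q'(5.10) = -0.02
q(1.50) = -0.06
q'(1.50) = 0.01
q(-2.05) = 0.13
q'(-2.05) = 0.18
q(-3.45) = 0.04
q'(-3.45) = 0.02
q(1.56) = -0.06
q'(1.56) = 0.01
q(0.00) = -0.11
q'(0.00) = 0.07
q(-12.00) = 0.00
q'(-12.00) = 0.00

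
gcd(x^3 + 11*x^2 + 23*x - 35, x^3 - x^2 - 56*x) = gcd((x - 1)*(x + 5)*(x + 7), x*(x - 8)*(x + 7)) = x + 7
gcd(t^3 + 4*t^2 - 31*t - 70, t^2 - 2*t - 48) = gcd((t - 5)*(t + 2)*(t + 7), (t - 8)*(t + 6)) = 1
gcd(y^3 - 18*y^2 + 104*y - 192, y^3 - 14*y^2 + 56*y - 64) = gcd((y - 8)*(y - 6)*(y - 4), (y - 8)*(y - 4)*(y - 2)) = y^2 - 12*y + 32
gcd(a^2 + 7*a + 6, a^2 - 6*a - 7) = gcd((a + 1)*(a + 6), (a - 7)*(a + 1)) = a + 1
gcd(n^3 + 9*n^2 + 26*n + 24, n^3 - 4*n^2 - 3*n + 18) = n + 2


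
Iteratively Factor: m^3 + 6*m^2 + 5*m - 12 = (m + 3)*(m^2 + 3*m - 4) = (m + 3)*(m + 4)*(m - 1)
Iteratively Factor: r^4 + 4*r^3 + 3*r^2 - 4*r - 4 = (r + 2)*(r^3 + 2*r^2 - r - 2) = (r - 1)*(r + 2)*(r^2 + 3*r + 2) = (r - 1)*(r + 2)^2*(r + 1)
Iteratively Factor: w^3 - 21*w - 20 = (w - 5)*(w^2 + 5*w + 4) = (w - 5)*(w + 4)*(w + 1)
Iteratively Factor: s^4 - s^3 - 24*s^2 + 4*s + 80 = (s - 2)*(s^3 + s^2 - 22*s - 40) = (s - 2)*(s + 2)*(s^2 - s - 20) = (s - 2)*(s + 2)*(s + 4)*(s - 5)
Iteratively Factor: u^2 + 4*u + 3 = (u + 3)*(u + 1)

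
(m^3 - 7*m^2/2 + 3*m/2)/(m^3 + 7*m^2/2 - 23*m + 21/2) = m/(m + 7)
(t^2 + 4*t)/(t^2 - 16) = t/(t - 4)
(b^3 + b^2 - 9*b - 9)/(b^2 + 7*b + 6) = (b^2 - 9)/(b + 6)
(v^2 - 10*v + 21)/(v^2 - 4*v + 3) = (v - 7)/(v - 1)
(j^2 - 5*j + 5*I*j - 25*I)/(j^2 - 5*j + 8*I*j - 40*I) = (j + 5*I)/(j + 8*I)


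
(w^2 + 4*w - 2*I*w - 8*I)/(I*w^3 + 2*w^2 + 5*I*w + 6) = (w^2 + 4*w - 2*I*w - 8*I)/(I*w^3 + 2*w^2 + 5*I*w + 6)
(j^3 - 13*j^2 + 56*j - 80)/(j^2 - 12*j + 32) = (j^2 - 9*j + 20)/(j - 8)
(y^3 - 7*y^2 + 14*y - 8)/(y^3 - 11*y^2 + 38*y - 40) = (y - 1)/(y - 5)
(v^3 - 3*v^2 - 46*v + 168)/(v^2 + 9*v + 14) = (v^2 - 10*v + 24)/(v + 2)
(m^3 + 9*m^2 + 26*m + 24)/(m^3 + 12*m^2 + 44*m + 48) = (m + 3)/(m + 6)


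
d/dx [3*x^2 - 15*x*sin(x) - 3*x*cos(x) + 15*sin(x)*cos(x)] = 3*x*sin(x) - 15*x*cos(x) + 6*x - 15*sin(x) - 3*cos(x) + 15*cos(2*x)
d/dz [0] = 0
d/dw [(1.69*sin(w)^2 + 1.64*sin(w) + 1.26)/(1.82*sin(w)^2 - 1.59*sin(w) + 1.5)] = (-5.6719*sin(w)^2 + 0.4836*sin(w) + 4.4634)*cos(w)/(3.3124*sin(w)^4 - 5.7876*sin(w)^3 + 7.9881*sin(w)^2 - 4.77*sin(w) + 2.25)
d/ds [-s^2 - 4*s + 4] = -2*s - 4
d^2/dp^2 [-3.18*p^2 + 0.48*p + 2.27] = -6.36000000000000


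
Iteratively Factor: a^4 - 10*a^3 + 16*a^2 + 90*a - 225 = (a - 5)*(a^3 - 5*a^2 - 9*a + 45) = (a - 5)^2*(a^2 - 9) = (a - 5)^2*(a + 3)*(a - 3)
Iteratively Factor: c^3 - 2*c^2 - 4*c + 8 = (c + 2)*(c^2 - 4*c + 4) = (c - 2)*(c + 2)*(c - 2)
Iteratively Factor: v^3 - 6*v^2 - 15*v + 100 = (v - 5)*(v^2 - v - 20) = (v - 5)*(v + 4)*(v - 5)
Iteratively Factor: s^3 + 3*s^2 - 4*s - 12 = (s + 2)*(s^2 + s - 6) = (s + 2)*(s + 3)*(s - 2)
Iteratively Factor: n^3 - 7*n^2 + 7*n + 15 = (n - 3)*(n^2 - 4*n - 5) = (n - 5)*(n - 3)*(n + 1)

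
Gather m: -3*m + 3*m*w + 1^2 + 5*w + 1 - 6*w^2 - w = m*(3*w - 3) - 6*w^2 + 4*w + 2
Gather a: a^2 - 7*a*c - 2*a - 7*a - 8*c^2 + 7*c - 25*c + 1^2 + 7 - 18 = a^2 + a*(-7*c - 9) - 8*c^2 - 18*c - 10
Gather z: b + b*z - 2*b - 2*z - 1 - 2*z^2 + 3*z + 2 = -b - 2*z^2 + z*(b + 1) + 1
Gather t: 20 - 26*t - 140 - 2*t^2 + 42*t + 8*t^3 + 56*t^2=8*t^3 + 54*t^2 + 16*t - 120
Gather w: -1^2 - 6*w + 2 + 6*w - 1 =0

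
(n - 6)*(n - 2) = n^2 - 8*n + 12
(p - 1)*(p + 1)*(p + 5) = p^3 + 5*p^2 - p - 5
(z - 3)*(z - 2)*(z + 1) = z^3 - 4*z^2 + z + 6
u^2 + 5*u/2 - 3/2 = (u - 1/2)*(u + 3)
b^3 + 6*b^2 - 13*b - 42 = (b - 3)*(b + 2)*(b + 7)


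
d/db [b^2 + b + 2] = 2*b + 1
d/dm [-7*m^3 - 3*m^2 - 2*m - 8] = -21*m^2 - 6*m - 2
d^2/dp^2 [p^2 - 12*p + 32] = 2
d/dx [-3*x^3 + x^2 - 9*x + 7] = -9*x^2 + 2*x - 9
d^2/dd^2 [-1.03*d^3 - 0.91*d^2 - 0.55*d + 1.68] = -6.18*d - 1.82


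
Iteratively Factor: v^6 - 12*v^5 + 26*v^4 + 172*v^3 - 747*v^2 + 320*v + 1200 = (v + 4)*(v^5 - 16*v^4 + 90*v^3 - 188*v^2 + 5*v + 300) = (v + 1)*(v + 4)*(v^4 - 17*v^3 + 107*v^2 - 295*v + 300) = (v - 3)*(v + 1)*(v + 4)*(v^3 - 14*v^2 + 65*v - 100) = (v - 5)*(v - 3)*(v + 1)*(v + 4)*(v^2 - 9*v + 20) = (v - 5)^2*(v - 3)*(v + 1)*(v + 4)*(v - 4)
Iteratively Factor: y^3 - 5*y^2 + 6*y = (y - 3)*(y^2 - 2*y) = (y - 3)*(y - 2)*(y)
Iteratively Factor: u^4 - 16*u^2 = (u)*(u^3 - 16*u) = u^2*(u^2 - 16) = u^2*(u + 4)*(u - 4)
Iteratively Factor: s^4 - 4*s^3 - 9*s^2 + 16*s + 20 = (s + 1)*(s^3 - 5*s^2 - 4*s + 20) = (s + 1)*(s + 2)*(s^2 - 7*s + 10) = (s - 2)*(s + 1)*(s + 2)*(s - 5)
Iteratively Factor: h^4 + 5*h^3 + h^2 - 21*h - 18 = (h + 1)*(h^3 + 4*h^2 - 3*h - 18) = (h + 1)*(h + 3)*(h^2 + h - 6) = (h + 1)*(h + 3)^2*(h - 2)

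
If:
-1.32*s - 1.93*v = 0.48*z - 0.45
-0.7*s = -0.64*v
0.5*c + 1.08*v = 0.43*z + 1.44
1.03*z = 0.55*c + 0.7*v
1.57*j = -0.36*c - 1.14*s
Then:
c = 6.31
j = -1.22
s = -0.31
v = -0.34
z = 3.14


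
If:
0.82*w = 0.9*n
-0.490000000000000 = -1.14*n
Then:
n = 0.43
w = 0.47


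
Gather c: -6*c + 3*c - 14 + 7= -3*c - 7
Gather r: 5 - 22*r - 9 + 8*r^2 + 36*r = 8*r^2 + 14*r - 4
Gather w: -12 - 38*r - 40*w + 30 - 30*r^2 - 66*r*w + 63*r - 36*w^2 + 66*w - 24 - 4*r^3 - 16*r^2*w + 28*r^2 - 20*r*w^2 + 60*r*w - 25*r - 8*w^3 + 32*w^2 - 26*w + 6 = -4*r^3 - 2*r^2 - 8*w^3 + w^2*(-20*r - 4) + w*(-16*r^2 - 6*r)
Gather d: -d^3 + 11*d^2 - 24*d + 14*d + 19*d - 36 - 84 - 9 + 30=-d^3 + 11*d^2 + 9*d - 99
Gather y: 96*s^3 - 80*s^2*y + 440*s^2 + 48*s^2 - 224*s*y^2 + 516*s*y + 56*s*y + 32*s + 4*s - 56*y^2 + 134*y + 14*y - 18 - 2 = 96*s^3 + 488*s^2 + 36*s + y^2*(-224*s - 56) + y*(-80*s^2 + 572*s + 148) - 20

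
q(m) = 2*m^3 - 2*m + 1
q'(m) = 6*m^2 - 2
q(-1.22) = -0.19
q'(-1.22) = 6.93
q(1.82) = 9.42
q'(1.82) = 17.87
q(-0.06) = 1.12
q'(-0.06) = -1.98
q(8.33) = 1140.36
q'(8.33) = 414.33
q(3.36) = 70.15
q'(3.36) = 65.74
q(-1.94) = -9.72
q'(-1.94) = 20.58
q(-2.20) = -15.90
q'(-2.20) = 27.04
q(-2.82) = -38.21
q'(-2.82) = 45.71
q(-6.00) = -419.00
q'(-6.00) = 214.00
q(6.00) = 421.00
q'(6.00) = 214.00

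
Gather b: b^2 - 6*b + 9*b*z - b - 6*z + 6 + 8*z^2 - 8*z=b^2 + b*(9*z - 7) + 8*z^2 - 14*z + 6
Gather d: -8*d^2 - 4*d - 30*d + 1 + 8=-8*d^2 - 34*d + 9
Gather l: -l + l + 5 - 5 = 0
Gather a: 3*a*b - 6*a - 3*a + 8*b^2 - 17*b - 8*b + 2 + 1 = a*(3*b - 9) + 8*b^2 - 25*b + 3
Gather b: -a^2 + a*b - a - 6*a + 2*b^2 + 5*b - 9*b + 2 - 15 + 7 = -a^2 - 7*a + 2*b^2 + b*(a - 4) - 6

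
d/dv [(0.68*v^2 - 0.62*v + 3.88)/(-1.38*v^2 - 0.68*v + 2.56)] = (-1.318*v^2 + 14.1904*v + 1.0512)/(1.9044*v^4 + 1.8768*v^3 - 6.6032*v^2 - 3.4816*v + 6.5536)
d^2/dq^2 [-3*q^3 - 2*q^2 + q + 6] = -18*q - 4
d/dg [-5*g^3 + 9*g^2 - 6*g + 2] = -15*g^2 + 18*g - 6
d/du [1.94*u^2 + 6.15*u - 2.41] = 3.88*u + 6.15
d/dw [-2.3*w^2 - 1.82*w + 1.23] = -4.6*w - 1.82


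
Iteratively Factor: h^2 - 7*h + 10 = (h - 2)*(h - 5)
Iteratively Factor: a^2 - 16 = (a + 4)*(a - 4)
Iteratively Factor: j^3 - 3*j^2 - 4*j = (j)*(j^2 - 3*j - 4) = j*(j - 4)*(j + 1)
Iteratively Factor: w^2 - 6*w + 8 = (w - 4)*(w - 2)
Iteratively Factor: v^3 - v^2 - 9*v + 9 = (v + 3)*(v^2 - 4*v + 3) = (v - 1)*(v + 3)*(v - 3)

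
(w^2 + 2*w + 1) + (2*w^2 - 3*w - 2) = 3*w^2 - w - 1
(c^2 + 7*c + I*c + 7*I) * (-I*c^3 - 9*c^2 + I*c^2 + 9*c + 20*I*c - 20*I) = -I*c^5 - 8*c^4 - 6*I*c^4 - 48*c^3 + 18*I*c^3 + 36*c^2 + 66*I*c^2 - 120*c - 77*I*c + 140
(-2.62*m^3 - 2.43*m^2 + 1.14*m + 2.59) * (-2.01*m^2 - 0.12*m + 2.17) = 5.2662*m^5 + 5.1987*m^4 - 7.6852*m^3 - 10.6158*m^2 + 2.163*m + 5.6203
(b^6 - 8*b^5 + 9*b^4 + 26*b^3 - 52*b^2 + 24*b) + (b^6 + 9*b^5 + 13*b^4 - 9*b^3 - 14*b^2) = 2*b^6 + b^5 + 22*b^4 + 17*b^3 - 66*b^2 + 24*b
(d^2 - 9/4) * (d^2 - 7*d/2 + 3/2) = d^4 - 7*d^3/2 - 3*d^2/4 + 63*d/8 - 27/8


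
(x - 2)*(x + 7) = x^2 + 5*x - 14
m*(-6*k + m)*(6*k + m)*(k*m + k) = -36*k^3*m^2 - 36*k^3*m + k*m^4 + k*m^3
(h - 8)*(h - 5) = h^2 - 13*h + 40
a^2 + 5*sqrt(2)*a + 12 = (a + 2*sqrt(2))*(a + 3*sqrt(2))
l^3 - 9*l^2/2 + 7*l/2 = l*(l - 7/2)*(l - 1)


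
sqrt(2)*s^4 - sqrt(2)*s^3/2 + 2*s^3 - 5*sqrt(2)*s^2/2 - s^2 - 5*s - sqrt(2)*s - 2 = (s - 2)*(s + 1/2)*(s + sqrt(2))*(sqrt(2)*s + sqrt(2))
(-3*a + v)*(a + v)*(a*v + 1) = -3*a^3*v - 2*a^2*v^2 - 3*a^2 + a*v^3 - 2*a*v + v^2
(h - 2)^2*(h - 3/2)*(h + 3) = h^4 - 5*h^3/2 - 13*h^2/2 + 24*h - 18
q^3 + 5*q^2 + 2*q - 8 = (q - 1)*(q + 2)*(q + 4)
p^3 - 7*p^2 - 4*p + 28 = (p - 7)*(p - 2)*(p + 2)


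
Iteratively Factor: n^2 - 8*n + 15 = (n - 5)*(n - 3)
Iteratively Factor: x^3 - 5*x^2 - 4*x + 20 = (x - 5)*(x^2 - 4) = (x - 5)*(x + 2)*(x - 2)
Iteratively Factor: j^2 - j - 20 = (j - 5)*(j + 4)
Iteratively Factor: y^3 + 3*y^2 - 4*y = (y)*(y^2 + 3*y - 4) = y*(y - 1)*(y + 4)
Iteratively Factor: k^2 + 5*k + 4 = (k + 1)*(k + 4)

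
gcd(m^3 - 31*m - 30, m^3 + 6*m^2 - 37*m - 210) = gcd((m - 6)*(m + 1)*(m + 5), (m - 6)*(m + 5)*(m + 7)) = m^2 - m - 30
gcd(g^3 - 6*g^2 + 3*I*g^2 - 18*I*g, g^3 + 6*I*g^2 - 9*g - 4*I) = 1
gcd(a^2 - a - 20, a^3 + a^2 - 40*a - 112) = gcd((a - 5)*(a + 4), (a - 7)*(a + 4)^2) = a + 4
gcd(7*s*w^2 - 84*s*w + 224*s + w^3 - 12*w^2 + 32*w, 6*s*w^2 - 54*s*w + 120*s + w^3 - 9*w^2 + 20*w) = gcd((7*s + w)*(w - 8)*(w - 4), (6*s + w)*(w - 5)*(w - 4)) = w - 4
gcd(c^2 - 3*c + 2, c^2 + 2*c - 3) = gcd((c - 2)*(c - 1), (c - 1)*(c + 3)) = c - 1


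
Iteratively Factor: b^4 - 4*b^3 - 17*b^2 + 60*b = (b - 5)*(b^3 + b^2 - 12*b) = (b - 5)*(b + 4)*(b^2 - 3*b) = (b - 5)*(b - 3)*(b + 4)*(b)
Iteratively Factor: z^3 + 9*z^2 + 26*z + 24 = (z + 3)*(z^2 + 6*z + 8) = (z + 3)*(z + 4)*(z + 2)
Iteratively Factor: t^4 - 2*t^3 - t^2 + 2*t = (t - 2)*(t^3 - t) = (t - 2)*(t - 1)*(t^2 + t) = t*(t - 2)*(t - 1)*(t + 1)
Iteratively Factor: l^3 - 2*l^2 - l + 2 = (l - 2)*(l^2 - 1) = (l - 2)*(l - 1)*(l + 1)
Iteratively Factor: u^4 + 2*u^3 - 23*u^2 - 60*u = (u + 4)*(u^3 - 2*u^2 - 15*u) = (u - 5)*(u + 4)*(u^2 + 3*u) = (u - 5)*(u + 3)*(u + 4)*(u)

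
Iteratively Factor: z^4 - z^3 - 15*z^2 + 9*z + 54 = (z - 3)*(z^3 + 2*z^2 - 9*z - 18) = (z - 3)*(z + 3)*(z^2 - z - 6) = (z - 3)^2*(z + 3)*(z + 2)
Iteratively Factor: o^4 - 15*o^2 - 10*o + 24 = (o - 1)*(o^3 + o^2 - 14*o - 24) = (o - 1)*(o + 2)*(o^2 - o - 12) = (o - 1)*(o + 2)*(o + 3)*(o - 4)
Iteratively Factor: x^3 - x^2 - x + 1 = (x + 1)*(x^2 - 2*x + 1) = (x - 1)*(x + 1)*(x - 1)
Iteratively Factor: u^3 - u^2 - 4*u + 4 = (u + 2)*(u^2 - 3*u + 2) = (u - 1)*(u + 2)*(u - 2)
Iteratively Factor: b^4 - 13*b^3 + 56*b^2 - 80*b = (b - 4)*(b^3 - 9*b^2 + 20*b) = b*(b - 4)*(b^2 - 9*b + 20) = b*(b - 5)*(b - 4)*(b - 4)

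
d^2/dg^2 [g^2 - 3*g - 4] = 2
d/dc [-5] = 0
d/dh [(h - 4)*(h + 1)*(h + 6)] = 3*h^2 + 6*h - 22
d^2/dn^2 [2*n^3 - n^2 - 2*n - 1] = 12*n - 2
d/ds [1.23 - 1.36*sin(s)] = -1.36*cos(s)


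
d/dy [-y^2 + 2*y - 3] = 2 - 2*y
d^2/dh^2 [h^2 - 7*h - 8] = 2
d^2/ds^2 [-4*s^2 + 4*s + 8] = -8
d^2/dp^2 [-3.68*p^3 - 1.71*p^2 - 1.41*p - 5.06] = -22.08*p - 3.42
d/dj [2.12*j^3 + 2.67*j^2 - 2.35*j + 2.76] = 6.36*j^2 + 5.34*j - 2.35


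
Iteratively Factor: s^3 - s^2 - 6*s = (s + 2)*(s^2 - 3*s) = s*(s + 2)*(s - 3)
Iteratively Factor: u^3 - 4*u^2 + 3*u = (u - 1)*(u^2 - 3*u) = u*(u - 1)*(u - 3)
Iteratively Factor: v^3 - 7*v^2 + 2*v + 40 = (v - 5)*(v^2 - 2*v - 8) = (v - 5)*(v - 4)*(v + 2)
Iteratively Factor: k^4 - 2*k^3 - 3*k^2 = (k - 3)*(k^3 + k^2) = k*(k - 3)*(k^2 + k) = k^2*(k - 3)*(k + 1)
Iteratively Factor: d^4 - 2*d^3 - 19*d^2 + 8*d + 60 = (d - 2)*(d^3 - 19*d - 30) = (d - 2)*(d + 2)*(d^2 - 2*d - 15) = (d - 2)*(d + 2)*(d + 3)*(d - 5)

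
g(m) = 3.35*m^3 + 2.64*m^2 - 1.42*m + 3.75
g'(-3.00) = 73.19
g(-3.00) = -58.68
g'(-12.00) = 1382.42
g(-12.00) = -5387.85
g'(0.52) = 4.04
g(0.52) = 4.20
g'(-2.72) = 58.57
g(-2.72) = -40.27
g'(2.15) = 56.39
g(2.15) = 46.19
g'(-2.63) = 54.21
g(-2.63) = -35.20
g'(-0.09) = -1.81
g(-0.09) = 3.90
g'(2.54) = 76.83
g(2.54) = 72.07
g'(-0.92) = 2.23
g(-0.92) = 4.68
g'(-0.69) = -0.28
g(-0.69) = 4.89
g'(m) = 10.05*m^2 + 5.28*m - 1.42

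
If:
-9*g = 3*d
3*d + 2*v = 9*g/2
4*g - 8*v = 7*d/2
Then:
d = 0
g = 0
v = 0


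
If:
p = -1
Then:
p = -1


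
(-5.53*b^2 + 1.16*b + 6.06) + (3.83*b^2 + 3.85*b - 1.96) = -1.7*b^2 + 5.01*b + 4.1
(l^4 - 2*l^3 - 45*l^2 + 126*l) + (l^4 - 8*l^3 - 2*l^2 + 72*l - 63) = 2*l^4 - 10*l^3 - 47*l^2 + 198*l - 63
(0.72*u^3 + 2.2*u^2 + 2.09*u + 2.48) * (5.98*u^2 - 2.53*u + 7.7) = 4.3056*u^5 + 11.3344*u^4 + 12.4762*u^3 + 26.4827*u^2 + 9.8186*u + 19.096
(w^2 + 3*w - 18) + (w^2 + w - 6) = 2*w^2 + 4*w - 24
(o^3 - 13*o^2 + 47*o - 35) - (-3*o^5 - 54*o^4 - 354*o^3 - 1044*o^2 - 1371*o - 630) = 3*o^5 + 54*o^4 + 355*o^3 + 1031*o^2 + 1418*o + 595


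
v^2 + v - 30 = (v - 5)*(v + 6)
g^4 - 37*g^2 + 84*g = g*(g - 4)*(g - 3)*(g + 7)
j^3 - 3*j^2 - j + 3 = (j - 3)*(j - 1)*(j + 1)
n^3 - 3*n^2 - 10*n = n*(n - 5)*(n + 2)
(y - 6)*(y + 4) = y^2 - 2*y - 24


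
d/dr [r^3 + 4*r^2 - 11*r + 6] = 3*r^2 + 8*r - 11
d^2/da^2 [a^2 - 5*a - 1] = 2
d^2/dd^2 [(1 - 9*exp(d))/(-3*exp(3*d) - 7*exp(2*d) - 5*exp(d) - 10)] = (324*exp(6*d) + 486*exp(5*d) - 330*exp(4*d) - 4051*exp(3*d) - 3615*exp(2*d) - 195*exp(d) + 950)*exp(d)/(27*exp(9*d) + 189*exp(8*d) + 576*exp(7*d) + 1243*exp(6*d) + 2220*exp(5*d) + 2895*exp(4*d) + 3125*exp(3*d) + 2850*exp(2*d) + 1500*exp(d) + 1000)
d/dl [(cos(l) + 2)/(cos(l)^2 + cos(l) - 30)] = (cos(l)^2 + 4*cos(l) + 32)*sin(l)/(cos(l)^2 + cos(l) - 30)^2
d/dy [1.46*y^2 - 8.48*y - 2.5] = 2.92*y - 8.48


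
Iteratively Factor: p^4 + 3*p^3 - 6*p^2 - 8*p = (p)*(p^3 + 3*p^2 - 6*p - 8) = p*(p + 1)*(p^2 + 2*p - 8) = p*(p + 1)*(p + 4)*(p - 2)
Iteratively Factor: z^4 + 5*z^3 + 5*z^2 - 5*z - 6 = (z + 3)*(z^3 + 2*z^2 - z - 2) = (z - 1)*(z + 3)*(z^2 + 3*z + 2) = (z - 1)*(z + 2)*(z + 3)*(z + 1)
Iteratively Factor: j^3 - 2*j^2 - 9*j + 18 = (j - 2)*(j^2 - 9) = (j - 2)*(j + 3)*(j - 3)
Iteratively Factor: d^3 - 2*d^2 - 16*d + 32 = (d - 4)*(d^2 + 2*d - 8) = (d - 4)*(d + 4)*(d - 2)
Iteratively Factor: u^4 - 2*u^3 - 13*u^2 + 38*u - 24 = (u - 3)*(u^3 + u^2 - 10*u + 8) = (u - 3)*(u - 1)*(u^2 + 2*u - 8) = (u - 3)*(u - 1)*(u + 4)*(u - 2)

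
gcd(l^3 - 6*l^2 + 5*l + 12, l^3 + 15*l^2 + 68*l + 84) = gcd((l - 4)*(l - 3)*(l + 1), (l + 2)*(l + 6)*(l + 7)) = 1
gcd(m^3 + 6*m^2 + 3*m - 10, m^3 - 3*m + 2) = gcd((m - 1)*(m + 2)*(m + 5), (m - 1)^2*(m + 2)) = m^2 + m - 2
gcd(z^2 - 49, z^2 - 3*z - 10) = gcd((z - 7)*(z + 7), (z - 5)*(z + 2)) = 1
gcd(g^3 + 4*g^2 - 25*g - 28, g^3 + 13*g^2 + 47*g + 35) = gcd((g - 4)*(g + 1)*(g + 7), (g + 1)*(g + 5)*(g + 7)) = g^2 + 8*g + 7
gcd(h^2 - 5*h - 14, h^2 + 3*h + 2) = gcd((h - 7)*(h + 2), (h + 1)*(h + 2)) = h + 2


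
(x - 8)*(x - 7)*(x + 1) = x^3 - 14*x^2 + 41*x + 56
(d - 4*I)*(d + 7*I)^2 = d^3 + 10*I*d^2 + 7*d + 196*I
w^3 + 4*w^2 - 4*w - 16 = (w - 2)*(w + 2)*(w + 4)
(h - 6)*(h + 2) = h^2 - 4*h - 12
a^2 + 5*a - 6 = (a - 1)*(a + 6)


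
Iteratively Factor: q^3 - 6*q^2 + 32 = (q + 2)*(q^2 - 8*q + 16) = (q - 4)*(q + 2)*(q - 4)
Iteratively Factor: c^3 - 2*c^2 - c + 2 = (c - 1)*(c^2 - c - 2) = (c - 2)*(c - 1)*(c + 1)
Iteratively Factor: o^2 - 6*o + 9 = (o - 3)*(o - 3)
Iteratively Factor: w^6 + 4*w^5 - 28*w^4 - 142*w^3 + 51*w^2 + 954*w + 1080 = (w + 4)*(w^5 - 28*w^3 - 30*w^2 + 171*w + 270) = (w + 3)*(w + 4)*(w^4 - 3*w^3 - 19*w^2 + 27*w + 90) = (w + 2)*(w + 3)*(w + 4)*(w^3 - 5*w^2 - 9*w + 45) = (w + 2)*(w + 3)^2*(w + 4)*(w^2 - 8*w + 15) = (w - 3)*(w + 2)*(w + 3)^2*(w + 4)*(w - 5)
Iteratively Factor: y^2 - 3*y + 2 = (y - 2)*(y - 1)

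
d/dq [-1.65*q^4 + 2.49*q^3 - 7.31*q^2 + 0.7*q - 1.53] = -6.6*q^3 + 7.47*q^2 - 14.62*q + 0.7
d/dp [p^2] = 2*p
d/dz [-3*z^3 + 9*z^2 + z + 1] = -9*z^2 + 18*z + 1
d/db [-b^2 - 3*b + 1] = -2*b - 3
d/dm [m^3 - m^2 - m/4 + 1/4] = 3*m^2 - 2*m - 1/4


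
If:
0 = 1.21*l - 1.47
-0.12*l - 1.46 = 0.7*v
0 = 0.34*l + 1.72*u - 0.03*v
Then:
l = 1.21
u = -0.28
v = -2.29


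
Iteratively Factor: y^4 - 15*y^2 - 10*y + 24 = (y + 3)*(y^3 - 3*y^2 - 6*y + 8) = (y - 4)*(y + 3)*(y^2 + y - 2) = (y - 4)*(y + 2)*(y + 3)*(y - 1)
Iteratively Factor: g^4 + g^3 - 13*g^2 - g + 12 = (g + 4)*(g^3 - 3*g^2 - g + 3) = (g - 1)*(g + 4)*(g^2 - 2*g - 3) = (g - 3)*(g - 1)*(g + 4)*(g + 1)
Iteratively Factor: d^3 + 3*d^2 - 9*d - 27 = (d + 3)*(d^2 - 9) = (d - 3)*(d + 3)*(d + 3)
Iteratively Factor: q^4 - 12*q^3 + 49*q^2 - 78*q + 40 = (q - 1)*(q^3 - 11*q^2 + 38*q - 40) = (q - 5)*(q - 1)*(q^2 - 6*q + 8) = (q - 5)*(q - 2)*(q - 1)*(q - 4)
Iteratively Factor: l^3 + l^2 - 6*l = (l)*(l^2 + l - 6) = l*(l + 3)*(l - 2)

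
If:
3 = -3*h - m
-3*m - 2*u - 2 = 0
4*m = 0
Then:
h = -1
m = 0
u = -1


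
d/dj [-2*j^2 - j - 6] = -4*j - 1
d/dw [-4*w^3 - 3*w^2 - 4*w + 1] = -12*w^2 - 6*w - 4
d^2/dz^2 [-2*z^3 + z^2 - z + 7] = 2 - 12*z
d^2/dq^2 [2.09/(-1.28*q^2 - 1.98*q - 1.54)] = (6.848512*q^2 + 10.593792*q - 2.09*(2.56*q + 1.98)*(5.12*q + 3.96) + 8.239616)/(1.28*q^2 + 1.98*q + 1.54)^3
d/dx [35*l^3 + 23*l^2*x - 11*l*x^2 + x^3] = 23*l^2 - 22*l*x + 3*x^2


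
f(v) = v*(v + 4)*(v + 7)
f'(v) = v*(v + 4) + v*(v + 7) + (v + 4)*(v + 7) = 3*v^2 + 22*v + 28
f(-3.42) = -7.10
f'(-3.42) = -12.15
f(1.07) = 43.78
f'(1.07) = 54.97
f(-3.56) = -5.39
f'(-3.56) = -12.30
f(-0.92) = -17.23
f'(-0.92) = 10.30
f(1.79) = 91.10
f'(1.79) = 76.99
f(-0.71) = -14.69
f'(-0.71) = 13.89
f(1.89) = 98.96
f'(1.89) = 80.30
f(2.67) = 172.21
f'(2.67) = 108.13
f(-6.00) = 12.00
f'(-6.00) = 4.00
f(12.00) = 3648.00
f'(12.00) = 724.00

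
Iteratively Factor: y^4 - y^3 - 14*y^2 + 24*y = (y - 2)*(y^3 + y^2 - 12*y) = y*(y - 2)*(y^2 + y - 12) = y*(y - 2)*(y + 4)*(y - 3)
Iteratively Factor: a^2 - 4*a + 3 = (a - 1)*(a - 3)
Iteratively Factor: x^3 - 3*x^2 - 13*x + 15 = (x - 1)*(x^2 - 2*x - 15) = (x - 1)*(x + 3)*(x - 5)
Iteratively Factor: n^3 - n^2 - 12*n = (n + 3)*(n^2 - 4*n) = n*(n + 3)*(n - 4)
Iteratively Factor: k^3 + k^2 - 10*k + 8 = (k - 1)*(k^2 + 2*k - 8) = (k - 2)*(k - 1)*(k + 4)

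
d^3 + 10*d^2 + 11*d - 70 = (d - 2)*(d + 5)*(d + 7)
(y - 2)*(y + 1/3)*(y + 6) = y^3 + 13*y^2/3 - 32*y/3 - 4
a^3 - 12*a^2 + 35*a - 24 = (a - 8)*(a - 3)*(a - 1)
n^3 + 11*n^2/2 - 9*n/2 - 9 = (n - 3/2)*(n + 1)*(n + 6)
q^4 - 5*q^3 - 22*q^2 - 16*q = q*(q - 8)*(q + 1)*(q + 2)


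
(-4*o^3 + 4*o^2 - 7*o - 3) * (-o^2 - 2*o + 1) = 4*o^5 + 4*o^4 - 5*o^3 + 21*o^2 - o - 3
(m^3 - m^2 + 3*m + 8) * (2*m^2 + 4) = 2*m^5 - 2*m^4 + 10*m^3 + 12*m^2 + 12*m + 32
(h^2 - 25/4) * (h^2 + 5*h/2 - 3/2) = h^4 + 5*h^3/2 - 31*h^2/4 - 125*h/8 + 75/8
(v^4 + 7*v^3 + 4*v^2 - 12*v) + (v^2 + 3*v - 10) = v^4 + 7*v^3 + 5*v^2 - 9*v - 10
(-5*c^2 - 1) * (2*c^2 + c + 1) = -10*c^4 - 5*c^3 - 7*c^2 - c - 1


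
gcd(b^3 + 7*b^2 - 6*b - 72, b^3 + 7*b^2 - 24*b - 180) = b + 6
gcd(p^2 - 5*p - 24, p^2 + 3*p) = p + 3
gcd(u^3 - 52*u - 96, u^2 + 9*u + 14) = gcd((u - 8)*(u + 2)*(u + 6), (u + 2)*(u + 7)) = u + 2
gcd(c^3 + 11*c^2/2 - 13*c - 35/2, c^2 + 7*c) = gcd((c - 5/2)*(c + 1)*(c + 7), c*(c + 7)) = c + 7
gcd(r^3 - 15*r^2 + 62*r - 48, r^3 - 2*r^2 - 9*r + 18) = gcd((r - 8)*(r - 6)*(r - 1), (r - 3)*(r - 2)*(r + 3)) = 1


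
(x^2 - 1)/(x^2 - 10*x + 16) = (x^2 - 1)/(x^2 - 10*x + 16)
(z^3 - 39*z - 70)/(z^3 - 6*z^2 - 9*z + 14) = (z + 5)/(z - 1)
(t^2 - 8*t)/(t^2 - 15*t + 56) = t/(t - 7)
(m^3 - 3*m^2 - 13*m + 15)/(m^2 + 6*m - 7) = (m^2 - 2*m - 15)/(m + 7)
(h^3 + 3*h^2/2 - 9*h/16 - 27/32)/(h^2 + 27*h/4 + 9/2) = (8*h^2 + 6*h - 9)/(8*(h + 6))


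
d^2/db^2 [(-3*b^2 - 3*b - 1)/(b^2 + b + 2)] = 10*(3*b^2 + 3*b - 1)/(b^6 + 3*b^5 + 9*b^4 + 13*b^3 + 18*b^2 + 12*b + 8)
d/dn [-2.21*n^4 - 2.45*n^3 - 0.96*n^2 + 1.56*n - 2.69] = -8.84*n^3 - 7.35*n^2 - 1.92*n + 1.56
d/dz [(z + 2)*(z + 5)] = 2*z + 7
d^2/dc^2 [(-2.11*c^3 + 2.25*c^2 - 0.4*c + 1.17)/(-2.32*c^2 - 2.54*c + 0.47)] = (-7.105427357601e-15*c^4 + 62.65076*c^3 - 67.618356*c^2 - 35.953902*c - 17.68729)/(12.487168*c^6 + 41.013888*c^5 + 37.313952*c^4 - 0.230631999999996*c^3 - 7.559292*c^2 + 1.683258*c - 0.103823)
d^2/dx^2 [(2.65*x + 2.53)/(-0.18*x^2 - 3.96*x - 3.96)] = (-(0.36*x + 3.96)*(0.72*x + 7.92)*(2.65*x + 2.53) + (2.862*x + 21.8988)*(0.18*x^2 + 3.96*x + 3.96))/(0.18*x^2 + 3.96*x + 3.96)^3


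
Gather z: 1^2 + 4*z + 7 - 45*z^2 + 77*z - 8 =-45*z^2 + 81*z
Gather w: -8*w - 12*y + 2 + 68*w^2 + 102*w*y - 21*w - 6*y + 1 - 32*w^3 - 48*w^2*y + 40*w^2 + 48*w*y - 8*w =-32*w^3 + w^2*(108 - 48*y) + w*(150*y - 37) - 18*y + 3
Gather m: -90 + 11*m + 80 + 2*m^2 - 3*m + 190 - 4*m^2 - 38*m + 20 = -2*m^2 - 30*m + 200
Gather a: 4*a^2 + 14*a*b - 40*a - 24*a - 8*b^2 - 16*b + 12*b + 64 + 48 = 4*a^2 + a*(14*b - 64) - 8*b^2 - 4*b + 112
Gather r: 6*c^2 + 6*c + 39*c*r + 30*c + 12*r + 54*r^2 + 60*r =6*c^2 + 36*c + 54*r^2 + r*(39*c + 72)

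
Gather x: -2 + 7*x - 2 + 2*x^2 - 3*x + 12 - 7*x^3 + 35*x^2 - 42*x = -7*x^3 + 37*x^2 - 38*x + 8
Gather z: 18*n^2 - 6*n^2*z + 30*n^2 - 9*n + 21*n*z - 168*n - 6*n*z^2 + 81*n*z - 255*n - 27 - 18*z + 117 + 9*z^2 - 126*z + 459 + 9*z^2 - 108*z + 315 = 48*n^2 - 432*n + z^2*(18 - 6*n) + z*(-6*n^2 + 102*n - 252) + 864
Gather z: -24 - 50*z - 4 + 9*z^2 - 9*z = 9*z^2 - 59*z - 28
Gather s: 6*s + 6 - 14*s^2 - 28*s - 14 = -14*s^2 - 22*s - 8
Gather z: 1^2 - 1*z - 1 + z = 0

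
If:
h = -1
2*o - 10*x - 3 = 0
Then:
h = -1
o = 5*x + 3/2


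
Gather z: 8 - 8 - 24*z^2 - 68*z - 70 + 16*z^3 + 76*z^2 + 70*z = 16*z^3 + 52*z^2 + 2*z - 70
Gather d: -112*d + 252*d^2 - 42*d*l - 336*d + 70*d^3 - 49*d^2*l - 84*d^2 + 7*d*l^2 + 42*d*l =70*d^3 + d^2*(168 - 49*l) + d*(7*l^2 - 448)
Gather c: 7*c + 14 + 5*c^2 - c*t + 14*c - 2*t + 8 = 5*c^2 + c*(21 - t) - 2*t + 22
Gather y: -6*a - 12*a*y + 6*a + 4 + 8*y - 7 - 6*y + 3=y*(2 - 12*a)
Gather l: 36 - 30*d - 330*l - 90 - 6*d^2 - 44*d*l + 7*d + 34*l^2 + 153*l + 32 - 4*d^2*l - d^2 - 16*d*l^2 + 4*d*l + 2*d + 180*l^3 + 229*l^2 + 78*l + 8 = -7*d^2 - 21*d + 180*l^3 + l^2*(263 - 16*d) + l*(-4*d^2 - 40*d - 99) - 14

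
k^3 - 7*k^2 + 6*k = k*(k - 6)*(k - 1)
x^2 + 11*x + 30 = (x + 5)*(x + 6)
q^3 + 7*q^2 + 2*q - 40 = (q - 2)*(q + 4)*(q + 5)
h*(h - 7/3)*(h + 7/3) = h^3 - 49*h/9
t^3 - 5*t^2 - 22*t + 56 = (t - 7)*(t - 2)*(t + 4)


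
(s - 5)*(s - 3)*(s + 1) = s^3 - 7*s^2 + 7*s + 15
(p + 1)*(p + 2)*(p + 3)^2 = p^4 + 9*p^3 + 29*p^2 + 39*p + 18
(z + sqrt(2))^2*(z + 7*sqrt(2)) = z^3 + 9*sqrt(2)*z^2 + 30*z + 14*sqrt(2)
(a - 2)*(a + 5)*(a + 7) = a^3 + 10*a^2 + 11*a - 70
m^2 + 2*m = m*(m + 2)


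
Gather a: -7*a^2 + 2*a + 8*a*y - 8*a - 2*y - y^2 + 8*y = -7*a^2 + a*(8*y - 6) - y^2 + 6*y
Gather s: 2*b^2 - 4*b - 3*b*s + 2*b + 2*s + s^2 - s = 2*b^2 - 2*b + s^2 + s*(1 - 3*b)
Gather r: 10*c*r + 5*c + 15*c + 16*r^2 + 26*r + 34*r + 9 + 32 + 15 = 20*c + 16*r^2 + r*(10*c + 60) + 56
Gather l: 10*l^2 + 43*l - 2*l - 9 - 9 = 10*l^2 + 41*l - 18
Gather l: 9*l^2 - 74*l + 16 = 9*l^2 - 74*l + 16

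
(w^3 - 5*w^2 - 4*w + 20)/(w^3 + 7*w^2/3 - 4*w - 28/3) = 3*(w - 5)/(3*w + 7)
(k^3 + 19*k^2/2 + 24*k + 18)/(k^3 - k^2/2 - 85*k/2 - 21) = (2*k^2 + 7*k + 6)/(2*k^2 - 13*k - 7)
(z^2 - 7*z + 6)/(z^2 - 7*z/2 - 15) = 2*(z - 1)/(2*z + 5)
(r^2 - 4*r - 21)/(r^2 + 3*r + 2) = (r^2 - 4*r - 21)/(r^2 + 3*r + 2)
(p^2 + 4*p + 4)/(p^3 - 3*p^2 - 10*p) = (p + 2)/(p*(p - 5))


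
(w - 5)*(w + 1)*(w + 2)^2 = w^4 - 17*w^2 - 36*w - 20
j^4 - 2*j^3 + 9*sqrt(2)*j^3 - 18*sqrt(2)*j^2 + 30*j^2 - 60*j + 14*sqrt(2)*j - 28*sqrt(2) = (j - 2)*(j + sqrt(2))^2*(j + 7*sqrt(2))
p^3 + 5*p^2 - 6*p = p*(p - 1)*(p + 6)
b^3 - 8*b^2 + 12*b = b*(b - 6)*(b - 2)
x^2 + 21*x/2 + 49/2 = (x + 7/2)*(x + 7)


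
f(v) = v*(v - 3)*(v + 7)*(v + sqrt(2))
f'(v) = v*(v - 3)*(v + 7) + v*(v - 3)*(v + sqrt(2)) + v*(v + 7)*(v + sqrt(2)) + (v - 3)*(v + 7)*(v + sqrt(2))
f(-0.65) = 11.51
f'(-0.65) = -3.99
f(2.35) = -53.76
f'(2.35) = 39.80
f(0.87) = -33.31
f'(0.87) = -41.47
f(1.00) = -38.63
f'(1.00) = -40.14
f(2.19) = -58.76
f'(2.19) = 23.01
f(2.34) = -54.15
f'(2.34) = 38.69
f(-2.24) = -46.14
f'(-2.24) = 75.58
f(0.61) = -22.46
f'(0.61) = -41.47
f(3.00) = 0.00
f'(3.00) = 132.43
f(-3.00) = -114.18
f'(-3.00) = 100.54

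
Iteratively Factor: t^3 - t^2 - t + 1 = (t - 1)*(t^2 - 1) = (t - 1)^2*(t + 1)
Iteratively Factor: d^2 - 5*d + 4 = (d - 1)*(d - 4)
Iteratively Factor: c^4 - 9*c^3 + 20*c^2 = (c - 5)*(c^3 - 4*c^2) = c*(c - 5)*(c^2 - 4*c) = c*(c - 5)*(c - 4)*(c)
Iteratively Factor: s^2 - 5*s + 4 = (s - 1)*(s - 4)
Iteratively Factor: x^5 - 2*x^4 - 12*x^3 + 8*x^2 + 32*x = (x - 2)*(x^4 - 12*x^2 - 16*x) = (x - 2)*(x + 2)*(x^3 - 2*x^2 - 8*x) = (x - 2)*(x + 2)^2*(x^2 - 4*x) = x*(x - 2)*(x + 2)^2*(x - 4)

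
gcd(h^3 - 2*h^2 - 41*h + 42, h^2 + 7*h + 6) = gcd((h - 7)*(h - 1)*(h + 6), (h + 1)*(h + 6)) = h + 6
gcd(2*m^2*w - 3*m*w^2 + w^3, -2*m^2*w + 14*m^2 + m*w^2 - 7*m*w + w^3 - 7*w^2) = -m + w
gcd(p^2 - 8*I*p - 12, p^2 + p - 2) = 1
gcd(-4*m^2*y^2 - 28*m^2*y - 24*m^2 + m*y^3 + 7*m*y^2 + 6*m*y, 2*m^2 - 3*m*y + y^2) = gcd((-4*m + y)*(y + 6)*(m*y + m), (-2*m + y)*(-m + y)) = 1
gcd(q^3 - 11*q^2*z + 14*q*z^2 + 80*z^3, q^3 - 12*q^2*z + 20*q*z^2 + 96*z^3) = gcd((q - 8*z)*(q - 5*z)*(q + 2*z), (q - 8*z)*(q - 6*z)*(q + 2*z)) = -q^2 + 6*q*z + 16*z^2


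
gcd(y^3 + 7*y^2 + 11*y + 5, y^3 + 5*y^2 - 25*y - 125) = y + 5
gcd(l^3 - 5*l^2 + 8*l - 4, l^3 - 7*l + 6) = l^2 - 3*l + 2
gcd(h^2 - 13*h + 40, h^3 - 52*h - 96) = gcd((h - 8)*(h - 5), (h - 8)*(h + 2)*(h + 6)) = h - 8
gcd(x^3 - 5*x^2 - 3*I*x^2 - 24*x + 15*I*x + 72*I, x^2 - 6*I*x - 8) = 1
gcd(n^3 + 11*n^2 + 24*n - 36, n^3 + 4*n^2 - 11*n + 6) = n^2 + 5*n - 6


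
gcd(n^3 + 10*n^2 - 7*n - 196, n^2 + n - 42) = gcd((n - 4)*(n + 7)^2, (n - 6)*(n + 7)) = n + 7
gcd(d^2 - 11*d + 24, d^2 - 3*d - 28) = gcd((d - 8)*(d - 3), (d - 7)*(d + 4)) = 1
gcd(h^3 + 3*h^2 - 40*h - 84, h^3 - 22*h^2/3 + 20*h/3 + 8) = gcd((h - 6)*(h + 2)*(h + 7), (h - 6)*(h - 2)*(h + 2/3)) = h - 6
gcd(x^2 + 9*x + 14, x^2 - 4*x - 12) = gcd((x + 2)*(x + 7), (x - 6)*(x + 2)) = x + 2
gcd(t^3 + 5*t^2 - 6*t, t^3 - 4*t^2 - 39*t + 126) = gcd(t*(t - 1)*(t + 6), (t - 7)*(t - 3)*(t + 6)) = t + 6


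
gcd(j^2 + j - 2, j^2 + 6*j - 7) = j - 1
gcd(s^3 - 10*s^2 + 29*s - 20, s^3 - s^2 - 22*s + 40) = s - 4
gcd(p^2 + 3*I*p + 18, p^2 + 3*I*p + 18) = p^2 + 3*I*p + 18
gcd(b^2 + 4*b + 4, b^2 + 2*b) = b + 2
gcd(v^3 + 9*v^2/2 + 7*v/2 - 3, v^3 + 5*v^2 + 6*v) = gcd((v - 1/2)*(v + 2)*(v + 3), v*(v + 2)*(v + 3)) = v^2 + 5*v + 6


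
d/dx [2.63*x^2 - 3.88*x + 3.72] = 5.26*x - 3.88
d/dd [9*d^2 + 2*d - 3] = 18*d + 2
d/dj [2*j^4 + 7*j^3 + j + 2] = 8*j^3 + 21*j^2 + 1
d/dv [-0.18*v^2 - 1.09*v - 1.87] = -0.36*v - 1.09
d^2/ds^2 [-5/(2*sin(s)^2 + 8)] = 5*(2*sin(s)^4 - 11*sin(s)^2 + 4)/(sin(s)^2 + 4)^3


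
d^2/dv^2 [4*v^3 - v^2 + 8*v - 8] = 24*v - 2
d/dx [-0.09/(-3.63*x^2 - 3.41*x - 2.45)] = (-0.6534*x - 0.3069)/(3.63*x^2 + 3.41*x + 2.45)^2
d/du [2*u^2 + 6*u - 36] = 4*u + 6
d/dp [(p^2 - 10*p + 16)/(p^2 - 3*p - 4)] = (7*p^2 - 40*p + 88)/(p^4 - 6*p^3 + p^2 + 24*p + 16)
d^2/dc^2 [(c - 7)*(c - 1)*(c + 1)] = 6*c - 14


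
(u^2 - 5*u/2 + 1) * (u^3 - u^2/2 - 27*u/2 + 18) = u^5 - 3*u^4 - 45*u^3/4 + 205*u^2/4 - 117*u/2 + 18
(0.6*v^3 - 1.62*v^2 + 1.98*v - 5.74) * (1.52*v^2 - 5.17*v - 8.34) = 0.912*v^5 - 5.5644*v^4 + 6.381*v^3 - 5.4506*v^2 + 13.1626*v + 47.8716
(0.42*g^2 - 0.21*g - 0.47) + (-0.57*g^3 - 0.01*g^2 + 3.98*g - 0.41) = -0.57*g^3 + 0.41*g^2 + 3.77*g - 0.88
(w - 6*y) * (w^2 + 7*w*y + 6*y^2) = w^3 + w^2*y - 36*w*y^2 - 36*y^3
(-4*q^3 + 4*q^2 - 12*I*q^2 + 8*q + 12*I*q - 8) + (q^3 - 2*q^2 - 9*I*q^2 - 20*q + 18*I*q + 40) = -3*q^3 + 2*q^2 - 21*I*q^2 - 12*q + 30*I*q + 32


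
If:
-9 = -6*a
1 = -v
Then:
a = 3/2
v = -1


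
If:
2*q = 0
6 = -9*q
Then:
No Solution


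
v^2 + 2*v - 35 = (v - 5)*(v + 7)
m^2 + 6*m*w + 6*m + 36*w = (m + 6)*(m + 6*w)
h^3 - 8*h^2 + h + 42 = (h - 7)*(h - 3)*(h + 2)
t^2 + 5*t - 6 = (t - 1)*(t + 6)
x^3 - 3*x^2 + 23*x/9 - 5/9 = (x - 5/3)*(x - 1)*(x - 1/3)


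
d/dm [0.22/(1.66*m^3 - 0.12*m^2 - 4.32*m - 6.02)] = (-1.0956*m^2 + 0.0528*m + 0.9504)/(-1.66*m^3 + 0.12*m^2 + 4.32*m + 6.02)^2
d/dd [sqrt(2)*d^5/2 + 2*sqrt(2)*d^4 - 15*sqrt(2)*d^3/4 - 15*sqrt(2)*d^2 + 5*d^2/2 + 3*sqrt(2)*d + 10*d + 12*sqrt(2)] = 5*sqrt(2)*d^4/2 + 8*sqrt(2)*d^3 - 45*sqrt(2)*d^2/4 - 30*sqrt(2)*d + 5*d + 3*sqrt(2) + 10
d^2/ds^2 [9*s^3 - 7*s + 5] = 54*s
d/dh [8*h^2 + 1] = 16*h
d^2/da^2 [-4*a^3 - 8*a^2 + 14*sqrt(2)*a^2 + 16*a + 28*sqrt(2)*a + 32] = -24*a - 16 + 28*sqrt(2)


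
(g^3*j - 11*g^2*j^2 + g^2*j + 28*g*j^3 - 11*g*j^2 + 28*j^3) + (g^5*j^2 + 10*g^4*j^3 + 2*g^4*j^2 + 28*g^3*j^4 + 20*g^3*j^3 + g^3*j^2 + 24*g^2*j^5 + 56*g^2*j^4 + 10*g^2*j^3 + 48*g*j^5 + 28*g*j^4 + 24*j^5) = g^5*j^2 + 10*g^4*j^3 + 2*g^4*j^2 + 28*g^3*j^4 + 20*g^3*j^3 + g^3*j^2 + g^3*j + 24*g^2*j^5 + 56*g^2*j^4 + 10*g^2*j^3 - 11*g^2*j^2 + g^2*j + 48*g*j^5 + 28*g*j^4 + 28*g*j^3 - 11*g*j^2 + 24*j^5 + 28*j^3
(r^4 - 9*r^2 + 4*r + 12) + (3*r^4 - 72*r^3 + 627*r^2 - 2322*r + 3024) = 4*r^4 - 72*r^3 + 618*r^2 - 2318*r + 3036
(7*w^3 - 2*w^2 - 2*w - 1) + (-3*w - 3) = 7*w^3 - 2*w^2 - 5*w - 4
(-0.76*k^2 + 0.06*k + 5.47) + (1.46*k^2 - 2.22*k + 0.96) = 0.7*k^2 - 2.16*k + 6.43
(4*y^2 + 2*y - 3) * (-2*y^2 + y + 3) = -8*y^4 + 20*y^2 + 3*y - 9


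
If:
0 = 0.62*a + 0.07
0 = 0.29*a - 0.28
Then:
No Solution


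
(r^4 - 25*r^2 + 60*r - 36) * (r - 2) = r^5 - 2*r^4 - 25*r^3 + 110*r^2 - 156*r + 72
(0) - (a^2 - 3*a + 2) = -a^2 + 3*a - 2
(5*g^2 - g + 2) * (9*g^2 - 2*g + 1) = 45*g^4 - 19*g^3 + 25*g^2 - 5*g + 2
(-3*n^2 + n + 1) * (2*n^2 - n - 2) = -6*n^4 + 5*n^3 + 7*n^2 - 3*n - 2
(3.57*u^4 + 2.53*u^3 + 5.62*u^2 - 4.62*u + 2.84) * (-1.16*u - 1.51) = -4.1412*u^5 - 8.3255*u^4 - 10.3395*u^3 - 3.127*u^2 + 3.6818*u - 4.2884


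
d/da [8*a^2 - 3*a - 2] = 16*a - 3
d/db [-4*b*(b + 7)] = -8*b - 28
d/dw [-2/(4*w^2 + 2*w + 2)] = (4*w + 1)/(2*w^2 + w + 1)^2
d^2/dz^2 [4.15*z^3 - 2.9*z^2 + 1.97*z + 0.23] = 24.9*z - 5.8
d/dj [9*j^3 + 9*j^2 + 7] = 9*j*(3*j + 2)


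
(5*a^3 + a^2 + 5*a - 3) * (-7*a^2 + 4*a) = -35*a^5 + 13*a^4 - 31*a^3 + 41*a^2 - 12*a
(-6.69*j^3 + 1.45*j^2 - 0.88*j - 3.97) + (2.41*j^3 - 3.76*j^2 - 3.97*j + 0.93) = -4.28*j^3 - 2.31*j^2 - 4.85*j - 3.04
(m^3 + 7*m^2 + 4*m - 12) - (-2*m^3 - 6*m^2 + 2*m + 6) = 3*m^3 + 13*m^2 + 2*m - 18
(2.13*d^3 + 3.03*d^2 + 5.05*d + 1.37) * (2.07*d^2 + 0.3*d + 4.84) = 4.4091*d^5 + 6.9111*d^4 + 21.6717*d^3 + 19.0161*d^2 + 24.853*d + 6.6308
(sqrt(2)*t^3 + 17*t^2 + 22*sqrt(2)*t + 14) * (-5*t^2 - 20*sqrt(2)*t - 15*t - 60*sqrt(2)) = -5*sqrt(2)*t^5 - 125*t^4 - 15*sqrt(2)*t^4 - 450*sqrt(2)*t^3 - 375*t^3 - 1350*sqrt(2)*t^2 - 950*t^2 - 2850*t - 280*sqrt(2)*t - 840*sqrt(2)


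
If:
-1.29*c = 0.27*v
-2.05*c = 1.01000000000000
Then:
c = -0.49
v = 2.35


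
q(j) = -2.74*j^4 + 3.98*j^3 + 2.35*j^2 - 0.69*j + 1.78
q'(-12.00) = 20601.15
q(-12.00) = -63345.62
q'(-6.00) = 2768.31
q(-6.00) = -4320.20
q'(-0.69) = 5.35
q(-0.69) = 1.45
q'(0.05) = -0.43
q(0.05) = 1.75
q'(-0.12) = -1.06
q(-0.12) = 1.89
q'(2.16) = -45.28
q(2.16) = -8.28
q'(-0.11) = -1.05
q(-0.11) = 1.88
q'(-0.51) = 1.47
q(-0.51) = 2.03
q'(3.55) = -323.87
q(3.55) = -228.17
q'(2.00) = -31.21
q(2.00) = -2.20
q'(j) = -10.96*j^3 + 11.94*j^2 + 4.7*j - 0.69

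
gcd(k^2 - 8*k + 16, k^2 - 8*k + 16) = k^2 - 8*k + 16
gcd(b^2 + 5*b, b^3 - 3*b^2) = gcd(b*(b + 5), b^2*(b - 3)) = b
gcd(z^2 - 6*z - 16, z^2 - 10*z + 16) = z - 8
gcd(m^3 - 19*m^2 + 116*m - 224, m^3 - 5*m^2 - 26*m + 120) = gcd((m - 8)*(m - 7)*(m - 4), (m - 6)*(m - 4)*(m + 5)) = m - 4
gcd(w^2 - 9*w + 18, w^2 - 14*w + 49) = 1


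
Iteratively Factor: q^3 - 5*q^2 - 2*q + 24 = (q + 2)*(q^2 - 7*q + 12) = (q - 4)*(q + 2)*(q - 3)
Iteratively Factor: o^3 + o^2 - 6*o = (o)*(o^2 + o - 6) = o*(o - 2)*(o + 3)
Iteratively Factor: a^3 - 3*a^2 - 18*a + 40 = (a - 5)*(a^2 + 2*a - 8) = (a - 5)*(a + 4)*(a - 2)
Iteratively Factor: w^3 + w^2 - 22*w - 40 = (w + 4)*(w^2 - 3*w - 10) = (w - 5)*(w + 4)*(w + 2)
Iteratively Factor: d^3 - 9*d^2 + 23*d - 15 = (d - 3)*(d^2 - 6*d + 5) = (d - 3)*(d - 1)*(d - 5)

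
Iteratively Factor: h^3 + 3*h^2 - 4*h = (h)*(h^2 + 3*h - 4) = h*(h + 4)*(h - 1)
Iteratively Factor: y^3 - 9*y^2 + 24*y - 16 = (y - 4)*(y^2 - 5*y + 4) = (y - 4)^2*(y - 1)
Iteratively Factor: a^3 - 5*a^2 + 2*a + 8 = (a - 2)*(a^2 - 3*a - 4) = (a - 4)*(a - 2)*(a + 1)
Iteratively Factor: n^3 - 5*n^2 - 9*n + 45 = (n + 3)*(n^2 - 8*n + 15) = (n - 3)*(n + 3)*(n - 5)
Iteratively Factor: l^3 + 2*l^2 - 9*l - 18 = (l + 3)*(l^2 - l - 6) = (l - 3)*(l + 3)*(l + 2)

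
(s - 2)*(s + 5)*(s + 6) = s^3 + 9*s^2 + 8*s - 60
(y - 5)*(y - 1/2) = y^2 - 11*y/2 + 5/2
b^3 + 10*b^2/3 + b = b*(b + 1/3)*(b + 3)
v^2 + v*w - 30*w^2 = (v - 5*w)*(v + 6*w)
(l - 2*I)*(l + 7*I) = l^2 + 5*I*l + 14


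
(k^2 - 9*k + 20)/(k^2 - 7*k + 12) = (k - 5)/(k - 3)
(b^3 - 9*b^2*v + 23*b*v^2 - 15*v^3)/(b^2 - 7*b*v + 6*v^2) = (-b^2 + 8*b*v - 15*v^2)/(-b + 6*v)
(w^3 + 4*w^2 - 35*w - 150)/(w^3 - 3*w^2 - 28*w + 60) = (w + 5)/(w - 2)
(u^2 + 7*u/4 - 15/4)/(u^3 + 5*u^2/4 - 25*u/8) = 2*(u + 3)/(u*(2*u + 5))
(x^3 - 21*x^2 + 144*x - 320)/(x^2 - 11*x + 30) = (x^2 - 16*x + 64)/(x - 6)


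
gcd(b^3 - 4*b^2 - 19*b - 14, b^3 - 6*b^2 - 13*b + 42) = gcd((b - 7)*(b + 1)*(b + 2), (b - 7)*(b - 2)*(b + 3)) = b - 7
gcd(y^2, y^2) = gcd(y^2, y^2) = y^2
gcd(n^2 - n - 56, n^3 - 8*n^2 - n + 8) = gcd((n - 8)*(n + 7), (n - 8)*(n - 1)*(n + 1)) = n - 8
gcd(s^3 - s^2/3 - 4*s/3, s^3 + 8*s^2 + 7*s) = s^2 + s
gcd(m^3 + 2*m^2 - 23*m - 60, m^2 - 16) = m + 4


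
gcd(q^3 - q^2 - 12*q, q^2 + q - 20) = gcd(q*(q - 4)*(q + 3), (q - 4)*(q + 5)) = q - 4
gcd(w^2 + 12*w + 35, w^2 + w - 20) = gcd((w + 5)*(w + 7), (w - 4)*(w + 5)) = w + 5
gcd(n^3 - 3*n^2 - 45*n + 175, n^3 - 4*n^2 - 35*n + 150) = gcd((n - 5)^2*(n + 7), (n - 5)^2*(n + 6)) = n^2 - 10*n + 25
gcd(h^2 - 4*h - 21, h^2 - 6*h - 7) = h - 7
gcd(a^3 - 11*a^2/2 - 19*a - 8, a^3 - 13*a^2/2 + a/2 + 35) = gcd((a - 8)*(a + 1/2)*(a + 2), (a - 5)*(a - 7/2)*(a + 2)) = a + 2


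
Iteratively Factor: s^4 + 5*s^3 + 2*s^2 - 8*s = (s + 2)*(s^3 + 3*s^2 - 4*s) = (s + 2)*(s + 4)*(s^2 - s) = s*(s + 2)*(s + 4)*(s - 1)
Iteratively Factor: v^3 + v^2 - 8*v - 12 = (v + 2)*(v^2 - v - 6) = (v + 2)^2*(v - 3)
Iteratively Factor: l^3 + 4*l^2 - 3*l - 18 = (l + 3)*(l^2 + l - 6) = (l + 3)^2*(l - 2)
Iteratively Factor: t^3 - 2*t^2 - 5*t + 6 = (t - 3)*(t^2 + t - 2) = (t - 3)*(t - 1)*(t + 2)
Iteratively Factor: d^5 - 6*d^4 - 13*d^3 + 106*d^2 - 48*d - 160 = (d - 2)*(d^4 - 4*d^3 - 21*d^2 + 64*d + 80) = (d - 5)*(d - 2)*(d^3 + d^2 - 16*d - 16) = (d - 5)*(d - 2)*(d + 1)*(d^2 - 16) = (d - 5)*(d - 2)*(d + 1)*(d + 4)*(d - 4)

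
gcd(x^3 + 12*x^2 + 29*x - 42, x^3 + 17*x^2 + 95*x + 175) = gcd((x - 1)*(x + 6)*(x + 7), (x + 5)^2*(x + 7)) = x + 7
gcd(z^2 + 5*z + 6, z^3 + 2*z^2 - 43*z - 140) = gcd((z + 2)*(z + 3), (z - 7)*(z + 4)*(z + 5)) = 1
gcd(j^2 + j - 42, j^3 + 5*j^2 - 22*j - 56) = j + 7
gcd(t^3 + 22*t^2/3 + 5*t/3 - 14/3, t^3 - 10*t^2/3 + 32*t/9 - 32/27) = t - 2/3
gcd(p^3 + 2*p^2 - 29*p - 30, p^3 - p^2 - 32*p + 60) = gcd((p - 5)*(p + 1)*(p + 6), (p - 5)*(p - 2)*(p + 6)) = p^2 + p - 30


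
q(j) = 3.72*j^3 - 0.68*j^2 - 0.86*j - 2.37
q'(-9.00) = 915.34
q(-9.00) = -2761.59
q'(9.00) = 890.86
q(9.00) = 2646.69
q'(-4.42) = 223.18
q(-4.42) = -333.08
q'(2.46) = 63.33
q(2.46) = 46.78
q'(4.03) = 174.91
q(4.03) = 226.60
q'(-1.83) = 39.00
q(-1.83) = -25.87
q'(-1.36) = 21.63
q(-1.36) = -11.82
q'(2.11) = 45.96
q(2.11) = 27.73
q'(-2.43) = 68.34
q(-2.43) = -57.67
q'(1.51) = 22.53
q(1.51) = 7.59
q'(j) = 11.16*j^2 - 1.36*j - 0.86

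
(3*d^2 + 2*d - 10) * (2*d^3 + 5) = 6*d^5 + 4*d^4 - 20*d^3 + 15*d^2 + 10*d - 50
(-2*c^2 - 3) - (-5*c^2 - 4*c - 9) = 3*c^2 + 4*c + 6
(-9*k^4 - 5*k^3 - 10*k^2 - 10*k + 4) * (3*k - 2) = -27*k^5 + 3*k^4 - 20*k^3 - 10*k^2 + 32*k - 8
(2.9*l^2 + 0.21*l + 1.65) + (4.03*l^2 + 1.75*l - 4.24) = 6.93*l^2 + 1.96*l - 2.59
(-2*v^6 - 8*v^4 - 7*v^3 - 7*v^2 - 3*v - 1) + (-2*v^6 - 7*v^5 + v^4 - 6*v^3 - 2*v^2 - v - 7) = -4*v^6 - 7*v^5 - 7*v^4 - 13*v^3 - 9*v^2 - 4*v - 8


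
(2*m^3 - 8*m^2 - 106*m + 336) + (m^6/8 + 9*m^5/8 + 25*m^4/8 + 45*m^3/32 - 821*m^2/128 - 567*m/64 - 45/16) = m^6/8 + 9*m^5/8 + 25*m^4/8 + 109*m^3/32 - 1845*m^2/128 - 7351*m/64 + 5331/16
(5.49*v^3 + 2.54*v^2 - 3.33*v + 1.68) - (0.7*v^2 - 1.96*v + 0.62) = 5.49*v^3 + 1.84*v^2 - 1.37*v + 1.06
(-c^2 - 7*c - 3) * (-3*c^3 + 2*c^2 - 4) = 3*c^5 + 19*c^4 - 5*c^3 - 2*c^2 + 28*c + 12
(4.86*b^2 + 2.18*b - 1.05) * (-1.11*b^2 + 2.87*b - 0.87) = -5.3946*b^4 + 11.5284*b^3 + 3.1939*b^2 - 4.9101*b + 0.9135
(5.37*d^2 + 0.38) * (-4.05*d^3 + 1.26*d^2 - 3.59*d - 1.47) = -21.7485*d^5 + 6.7662*d^4 - 20.8173*d^3 - 7.4151*d^2 - 1.3642*d - 0.5586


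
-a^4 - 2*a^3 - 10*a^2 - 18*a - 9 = (a - 3*I)*(a + 3*I)*(I*a + I)^2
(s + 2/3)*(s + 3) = s^2 + 11*s/3 + 2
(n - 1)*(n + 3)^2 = n^3 + 5*n^2 + 3*n - 9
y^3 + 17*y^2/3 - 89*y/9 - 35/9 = (y - 5/3)*(y + 1/3)*(y + 7)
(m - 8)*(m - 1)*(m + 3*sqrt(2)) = m^3 - 9*m^2 + 3*sqrt(2)*m^2 - 27*sqrt(2)*m + 8*m + 24*sqrt(2)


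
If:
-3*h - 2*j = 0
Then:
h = -2*j/3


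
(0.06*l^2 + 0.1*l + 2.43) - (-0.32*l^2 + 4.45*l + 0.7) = 0.38*l^2 - 4.35*l + 1.73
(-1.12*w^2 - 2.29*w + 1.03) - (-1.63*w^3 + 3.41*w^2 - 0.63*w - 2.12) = 1.63*w^3 - 4.53*w^2 - 1.66*w + 3.15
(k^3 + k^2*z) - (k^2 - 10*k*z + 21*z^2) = k^3 + k^2*z - k^2 + 10*k*z - 21*z^2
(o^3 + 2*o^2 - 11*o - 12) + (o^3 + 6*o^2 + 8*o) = 2*o^3 + 8*o^2 - 3*o - 12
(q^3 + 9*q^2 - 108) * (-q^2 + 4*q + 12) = -q^5 - 5*q^4 + 48*q^3 + 216*q^2 - 432*q - 1296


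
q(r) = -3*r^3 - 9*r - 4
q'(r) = -9*r^2 - 9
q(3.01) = -112.90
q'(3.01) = -90.54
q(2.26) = -58.97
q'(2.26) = -54.97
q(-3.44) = 149.08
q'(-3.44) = -115.50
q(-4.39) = 289.32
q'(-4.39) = -182.45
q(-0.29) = -1.32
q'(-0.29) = -9.76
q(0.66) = -10.80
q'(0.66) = -12.92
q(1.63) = -31.66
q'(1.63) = -32.91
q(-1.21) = 12.20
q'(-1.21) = -22.18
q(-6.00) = 698.00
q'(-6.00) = -333.00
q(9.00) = -2272.00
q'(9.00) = -738.00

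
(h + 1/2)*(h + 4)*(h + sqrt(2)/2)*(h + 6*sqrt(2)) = h^4 + 9*h^3/2 + 13*sqrt(2)*h^3/2 + 8*h^2 + 117*sqrt(2)*h^2/4 + 13*sqrt(2)*h + 27*h + 12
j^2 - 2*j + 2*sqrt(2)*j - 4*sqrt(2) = (j - 2)*(j + 2*sqrt(2))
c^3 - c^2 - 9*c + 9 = (c - 3)*(c - 1)*(c + 3)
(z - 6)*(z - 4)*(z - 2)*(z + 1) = z^4 - 11*z^3 + 32*z^2 - 4*z - 48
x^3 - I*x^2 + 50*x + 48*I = (x - 8*I)*(x + I)*(x + 6*I)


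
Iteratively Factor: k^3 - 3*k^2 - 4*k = (k)*(k^2 - 3*k - 4) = k*(k + 1)*(k - 4)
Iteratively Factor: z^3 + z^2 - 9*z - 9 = (z - 3)*(z^2 + 4*z + 3) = (z - 3)*(z + 3)*(z + 1)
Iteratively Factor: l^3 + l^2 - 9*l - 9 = (l + 1)*(l^2 - 9) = (l - 3)*(l + 1)*(l + 3)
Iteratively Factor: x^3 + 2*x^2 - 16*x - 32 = (x - 4)*(x^2 + 6*x + 8) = (x - 4)*(x + 2)*(x + 4)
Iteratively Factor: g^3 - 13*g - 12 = (g + 3)*(g^2 - 3*g - 4) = (g - 4)*(g + 3)*(g + 1)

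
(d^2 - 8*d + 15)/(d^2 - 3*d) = (d - 5)/d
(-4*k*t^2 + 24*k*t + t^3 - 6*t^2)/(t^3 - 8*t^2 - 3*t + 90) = t*(-4*k + t)/(t^2 - 2*t - 15)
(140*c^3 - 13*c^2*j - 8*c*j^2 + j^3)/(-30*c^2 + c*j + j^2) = (-28*c^2 - 3*c*j + j^2)/(6*c + j)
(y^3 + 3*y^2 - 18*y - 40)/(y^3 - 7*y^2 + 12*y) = (y^2 + 7*y + 10)/(y*(y - 3))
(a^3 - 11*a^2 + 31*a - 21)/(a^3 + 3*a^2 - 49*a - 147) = (a^2 - 4*a + 3)/(a^2 + 10*a + 21)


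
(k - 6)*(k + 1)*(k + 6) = k^3 + k^2 - 36*k - 36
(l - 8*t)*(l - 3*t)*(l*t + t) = l^3*t - 11*l^2*t^2 + l^2*t + 24*l*t^3 - 11*l*t^2 + 24*t^3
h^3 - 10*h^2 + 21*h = h*(h - 7)*(h - 3)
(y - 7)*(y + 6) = y^2 - y - 42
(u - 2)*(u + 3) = u^2 + u - 6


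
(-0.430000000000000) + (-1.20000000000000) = -1.63000000000000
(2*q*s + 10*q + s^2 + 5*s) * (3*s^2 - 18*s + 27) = 6*q*s^3 - 6*q*s^2 - 126*q*s + 270*q + 3*s^4 - 3*s^3 - 63*s^2 + 135*s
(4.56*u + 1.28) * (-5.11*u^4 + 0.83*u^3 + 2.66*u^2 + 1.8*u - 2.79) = -23.3016*u^5 - 2.756*u^4 + 13.192*u^3 + 11.6128*u^2 - 10.4184*u - 3.5712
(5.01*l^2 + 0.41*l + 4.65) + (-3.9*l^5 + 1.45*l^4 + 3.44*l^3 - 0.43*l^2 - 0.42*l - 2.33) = -3.9*l^5 + 1.45*l^4 + 3.44*l^3 + 4.58*l^2 - 0.01*l + 2.32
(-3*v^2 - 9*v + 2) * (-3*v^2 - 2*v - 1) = 9*v^4 + 33*v^3 + 15*v^2 + 5*v - 2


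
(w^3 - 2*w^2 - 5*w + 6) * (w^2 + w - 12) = w^5 - w^4 - 19*w^3 + 25*w^2 + 66*w - 72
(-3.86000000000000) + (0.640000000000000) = -3.22000000000000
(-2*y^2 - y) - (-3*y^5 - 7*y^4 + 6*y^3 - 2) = 3*y^5 + 7*y^4 - 6*y^3 - 2*y^2 - y + 2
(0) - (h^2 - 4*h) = -h^2 + 4*h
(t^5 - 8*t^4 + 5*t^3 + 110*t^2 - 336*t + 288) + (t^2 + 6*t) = t^5 - 8*t^4 + 5*t^3 + 111*t^2 - 330*t + 288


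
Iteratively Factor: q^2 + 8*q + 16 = (q + 4)*(q + 4)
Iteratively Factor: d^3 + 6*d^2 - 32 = (d - 2)*(d^2 + 8*d + 16) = (d - 2)*(d + 4)*(d + 4)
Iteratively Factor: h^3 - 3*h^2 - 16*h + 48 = (h + 4)*(h^2 - 7*h + 12) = (h - 4)*(h + 4)*(h - 3)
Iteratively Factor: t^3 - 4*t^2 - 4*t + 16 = (t - 4)*(t^2 - 4) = (t - 4)*(t + 2)*(t - 2)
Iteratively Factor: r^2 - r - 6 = (r - 3)*(r + 2)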